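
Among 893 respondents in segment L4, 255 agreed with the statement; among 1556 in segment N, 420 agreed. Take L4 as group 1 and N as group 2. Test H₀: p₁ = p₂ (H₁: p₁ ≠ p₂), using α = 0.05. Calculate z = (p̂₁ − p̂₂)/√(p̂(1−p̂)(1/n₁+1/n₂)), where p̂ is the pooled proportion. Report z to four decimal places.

z = 0.8333

p̂₁ = 255/893 = 0.285554, p̂₂ = 420/1556 = 0.269923.
Pooled p̂ = (255+420)/(893+1556) = 675/2449 = 0.275623.
SE = √(0.199655 × 0.00176249) = 0.018759.
z = (0.285554 − 0.269923)/0.018759 = 0.015631/0.018759 = 0.8333.
Two-sided p-value ≈ 2·Φ(−0.833) = 0.4047. With α = 0.05, fail to reject H₀.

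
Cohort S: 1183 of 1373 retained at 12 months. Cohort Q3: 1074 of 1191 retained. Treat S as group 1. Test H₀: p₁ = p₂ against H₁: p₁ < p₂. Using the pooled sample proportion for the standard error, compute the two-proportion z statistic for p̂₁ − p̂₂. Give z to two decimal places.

z = -3.12

p̂₁ = 1183/1373 ≈ 0.8616, p̂₂ = 1074/1191 ≈ 0.9018.
Pooled p̂ = (1183+1074)/(1373+1191) = 2257/2564 = 0.8803.
SE = √(0.105398 × 0.00156796) = 0.0129.
z = (0.8616 − 0.9018)/0.0129 = -0.0402/0.0129 = -3.12.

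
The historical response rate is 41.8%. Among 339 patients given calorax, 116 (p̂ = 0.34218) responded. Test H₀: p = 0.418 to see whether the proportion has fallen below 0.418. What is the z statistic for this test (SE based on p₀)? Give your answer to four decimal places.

p̂ = 116/339 = 0.342183.
Standard error under H₀: √(0.418×0.582/339) = 0.026789.
z = (0.342183 − 0.418)/0.026789 = -0.075817/0.026789 = -2.8302.

z = -2.8302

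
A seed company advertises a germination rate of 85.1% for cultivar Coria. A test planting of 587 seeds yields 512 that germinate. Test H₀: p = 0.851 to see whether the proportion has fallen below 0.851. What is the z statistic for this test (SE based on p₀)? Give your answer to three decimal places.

p̂ = 512/587 = 0.872232.
Under H₀, SE = √(0.851·0.149/587) = √(0.000216012) = 0.014697.
z = (0.872232 − 0.851)/0.014697 = 0.021232/0.014697 = 1.445.
p-value = P(Z < 1.445) ≈ 0.9257.

z = 1.445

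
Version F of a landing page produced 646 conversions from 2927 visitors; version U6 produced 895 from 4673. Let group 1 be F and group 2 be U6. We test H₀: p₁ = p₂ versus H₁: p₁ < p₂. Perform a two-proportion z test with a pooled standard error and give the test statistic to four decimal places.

p̂₁ = 646/2927 = 0.2207038, p̂₂ = 895/4673 = 0.1915258.
Pooled p̂ = (646+895)/(2927+4673) = 1541/7600 = 0.2027632.
SE = √(0.16165 × 0.000555642) = 0.0094773.
z = (0.2207038 − 0.1915258)/0.0094773 = 0.0291780/0.0094773 = 3.0787.
p-value = P(Z < 3.079) ≈ 0.9990.

z = 3.0787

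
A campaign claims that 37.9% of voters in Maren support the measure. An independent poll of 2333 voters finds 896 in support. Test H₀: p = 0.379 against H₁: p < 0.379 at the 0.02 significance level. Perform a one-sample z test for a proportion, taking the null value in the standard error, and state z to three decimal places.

p̂ = 896/2333 ≈ 0.38405.
SE = √(p₀(1−p₀)/n) = √(0.23536/2333) = 0.01004.
z = (0.38405 − 0.379)/0.01004 = 0.00505/0.01004 = 0.503.
p-value = P(Z < 0.503) ≈ 0.6926. With α = 0.02, fail to reject H₀.

z = 0.503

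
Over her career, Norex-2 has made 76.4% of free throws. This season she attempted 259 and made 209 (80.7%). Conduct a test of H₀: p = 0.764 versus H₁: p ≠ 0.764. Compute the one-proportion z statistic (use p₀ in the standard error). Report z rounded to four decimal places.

p̂ = 209/259 = 0.806950.
Under H₀, SE = √(0.764·0.236/259) = √(0.000696154) = 0.026385.
z = (0.806950 − 0.764)/0.026385 = 0.042950/0.026385 = 1.6278.
Two-sided p-value ≈ 2·Φ(−1.628) = 0.1036.

z = 1.6278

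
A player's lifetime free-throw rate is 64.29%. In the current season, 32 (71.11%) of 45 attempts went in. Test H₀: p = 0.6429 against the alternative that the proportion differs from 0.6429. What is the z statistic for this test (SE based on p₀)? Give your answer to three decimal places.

z = 0.955

p̂ = 32/45 ≈ 0.71111.
SE = √(p₀(1−p₀)/n) = √(0.22958/45) = 0.07143.
z = (0.71111 − 0.6429)/0.07143 = 0.06821/0.07143 = 0.955.
Two-sided p-value ≈ 2·Φ(−0.955) = 0.3396.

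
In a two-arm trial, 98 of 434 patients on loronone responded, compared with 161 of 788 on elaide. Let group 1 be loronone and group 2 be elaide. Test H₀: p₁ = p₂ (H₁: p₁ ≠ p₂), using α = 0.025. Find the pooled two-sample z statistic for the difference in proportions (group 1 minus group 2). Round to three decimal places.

p̂₁ = 98/434 = 0.22581, p̂₂ = 161/788 = 0.20431.
Pooled p̂ = (98+161)/(434+788) = 259/1222 = 0.21195.
SE = √(0.167026 × 0.00357318) = 0.02443.
z = (0.22581 − 0.20431)/0.02443 = 0.02150/0.02443 = 0.880.
Two-sided p-value ≈ 2·Φ(−0.880) = 0.3790. With α = 0.025, fail to reject H₀.

z = 0.880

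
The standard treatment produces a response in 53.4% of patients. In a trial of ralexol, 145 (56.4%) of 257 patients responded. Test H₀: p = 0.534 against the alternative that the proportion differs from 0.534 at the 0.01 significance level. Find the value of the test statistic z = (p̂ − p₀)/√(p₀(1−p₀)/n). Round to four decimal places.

p̂ = 145/257 = 0.564202.
Standard error under H₀: √(0.534×0.466/257) = 0.031117.
z = (0.564202 − 0.534)/0.031117 = 0.030202/0.031117 = 0.9706.
Two-sided p-value ≈ 2·Φ(−0.971) = 0.3317, so at α = 0.01 we fail to reject H₀.

z = 0.9706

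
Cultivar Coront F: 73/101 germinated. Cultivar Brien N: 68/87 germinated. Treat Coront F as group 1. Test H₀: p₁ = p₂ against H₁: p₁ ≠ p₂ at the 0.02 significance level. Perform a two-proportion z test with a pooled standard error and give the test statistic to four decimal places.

z = -0.9289

p̂₁ = 73/101 = 0.7227723, p̂₂ = 68/87 = 0.7816092.
Pooled p̂ = (73+68)/(101+87) = 141/188 = 0.7500000.
SE = √(p̂(1−p̂)(1/n₁+1/n₂)) = √(0.7500000·0.2500000·0.0213952) = √(0.00401161) = 0.0633373.
z = (0.7227723 − 0.7816092)/0.0633373 = -0.0588369/0.0633373 = -0.9289.
p-value = 2·P(Z > 0.929) ≈ 0.3529. With α = 0.02, fail to reject H₀.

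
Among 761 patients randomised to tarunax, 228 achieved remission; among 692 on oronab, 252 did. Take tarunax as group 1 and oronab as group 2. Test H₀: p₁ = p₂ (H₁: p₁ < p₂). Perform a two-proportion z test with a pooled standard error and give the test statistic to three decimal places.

p̂₁ = 228/761 = 0.299606, p̂₂ = 252/692 = 0.364162.
Pooled p̂ = (228+252)/(761+692) = 480/1453 = 0.330351.
SE = √(0.221219 × 0.00275915) = 0.024706.
z = (0.299606 − 0.364162)/0.024706 = -0.064556/0.024706 = -2.613.
p-value = P(Z < -2.613) ≈ 0.0045.

z = -2.613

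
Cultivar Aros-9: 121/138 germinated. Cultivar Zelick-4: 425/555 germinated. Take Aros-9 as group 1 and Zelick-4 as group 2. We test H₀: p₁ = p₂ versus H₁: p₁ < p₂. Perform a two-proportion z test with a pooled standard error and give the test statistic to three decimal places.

z = 2.856

p̂₁ = 121/138 = 0.876812, p̂₂ = 425/555 = 0.765766.
Pooled p̂ = (121+425)/(138+555) = 546/693 = 0.787879.
SE = √(0.167126 × 0.00904818) = 0.038887.
z = (0.876812 − 0.765766)/0.038887 = 0.111046/0.038887 = 2.856.
p-value = P(Z < 2.856) ≈ 0.9979.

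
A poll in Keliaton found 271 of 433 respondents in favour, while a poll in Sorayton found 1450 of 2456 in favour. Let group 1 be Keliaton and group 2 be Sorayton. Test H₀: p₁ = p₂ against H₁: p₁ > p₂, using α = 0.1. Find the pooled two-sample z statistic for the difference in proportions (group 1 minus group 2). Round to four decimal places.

p̂₁ = 271/433 ≈ 0.625866, p̂₂ = 1450/2456 ≈ 0.590391.
Pooled p̂ = (271+1450)/(433+2456) = 1721/2889 = 0.595708.
SE = √(0.24084 × 0.00271663) = 0.025579.
z = (0.625866 − 0.590391)/0.025579 = 0.035475/0.025579 = 1.3869.
p-value = P(Z > 1.387) ≈ 0.0827, so at α = 0.1 we reject H₀.

z = 1.3869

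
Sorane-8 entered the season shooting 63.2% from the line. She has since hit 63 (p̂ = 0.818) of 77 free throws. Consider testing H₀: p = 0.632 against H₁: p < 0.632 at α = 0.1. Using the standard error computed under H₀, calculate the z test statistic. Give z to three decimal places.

p̂ = 63/77 ≈ 0.81818.
Under H₀, SE = √(0.632·0.368/77) = √(0.00302047) = 0.05496.
z = (0.81818 − 0.632)/0.05496 = 0.18618/0.05496 = 3.388.
p-value = P(Z < 3.388) ≈ 0.9996. With α = 0.1, fail to reject H₀.

z = 3.388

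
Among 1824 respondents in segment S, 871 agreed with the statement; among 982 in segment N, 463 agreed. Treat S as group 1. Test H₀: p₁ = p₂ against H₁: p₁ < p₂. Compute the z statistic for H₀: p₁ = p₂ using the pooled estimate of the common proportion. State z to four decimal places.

p̂₁ = 871/1824 ≈ 0.477522, p̂₂ = 463/982 ≈ 0.471487.
Pooled p̂ = (871+463)/(1824+982) = 1334/2806 = 0.475410.
SE = √(p̂(1−p̂)(1/n₁+1/n₂)) = √(0.475410·0.524590·0.00156658) = √(0.000390697) = 0.019766.
z = (0.477522 − 0.471487)/0.019766 = 0.006035/0.019766 = 0.3053.
p-value = P(Z < 0.305) ≈ 0.6199.

z = 0.3053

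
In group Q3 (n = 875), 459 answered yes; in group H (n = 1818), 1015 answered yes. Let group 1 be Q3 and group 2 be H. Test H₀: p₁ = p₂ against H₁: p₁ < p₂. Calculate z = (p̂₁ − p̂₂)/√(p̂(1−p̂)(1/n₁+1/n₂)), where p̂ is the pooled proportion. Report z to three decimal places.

p̂₁ = 459/875 = 0.52457, p̂₂ = 1015/1818 = 0.55831.
Pooled p̂ = (459+1015)/(875+1818) = 1474/2693 = 0.54734.
SE = √(0.247758 × 0.00169291) = 0.02048.
z = (0.52457 − 0.55831)/0.02048 = -0.03374/0.02048 = -1.647.
p-value = P(Z < -1.647) ≈ 0.0498.

z = -1.647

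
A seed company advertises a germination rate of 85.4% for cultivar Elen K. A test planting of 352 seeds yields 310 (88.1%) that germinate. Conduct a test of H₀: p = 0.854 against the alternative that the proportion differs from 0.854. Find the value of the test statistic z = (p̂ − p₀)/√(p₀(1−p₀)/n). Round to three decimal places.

p̂ = 310/352 = 0.88068.
SE = √(p₀(1−p₀)/n) = √(0.12468/352) = 0.01882.
z = (0.88068 − 0.854)/0.01882 = 0.02668/0.01882 = 1.418.
p-value = 2·P(Z > 1.418) ≈ 0.1563.

z = 1.418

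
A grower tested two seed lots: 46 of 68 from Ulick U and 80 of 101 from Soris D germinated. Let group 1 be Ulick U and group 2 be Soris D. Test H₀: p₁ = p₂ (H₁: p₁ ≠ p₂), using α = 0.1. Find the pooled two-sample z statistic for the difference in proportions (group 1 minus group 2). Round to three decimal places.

p̂₁ = 46/68 = 0.67647, p̂₂ = 80/101 = 0.79208.
Pooled p̂ = (46+80)/(68+101) = 126/169 = 0.74556.
SE = √(p̂(1−p̂)(1/n₁+1/n₂)) = √(0.74556·0.25444·0.0246069) = √(0.00466791) = 0.06832.
z = (0.67647 − 0.79208)/0.06832 = -0.11561/0.06832 = -1.692.
p-value = 2·P(Z > 1.692) ≈ 0.0906. With α = 0.1, reject H₀.

z = -1.692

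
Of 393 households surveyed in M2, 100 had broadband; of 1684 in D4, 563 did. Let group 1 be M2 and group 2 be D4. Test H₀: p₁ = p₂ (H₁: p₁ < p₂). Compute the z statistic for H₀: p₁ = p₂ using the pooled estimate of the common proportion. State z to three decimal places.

p̂₁ = 100/393 = 0.25445, p̂₂ = 563/1684 = 0.33432.
Pooled p̂ = (100+563)/(393+1684) = 663/2077 = 0.31921.
SE = √(0.217315 × 0.00313835) = 0.02612.
z = (0.25445 − 0.33432)/0.02612 = -0.07987/0.02612 = -3.058.

z = -3.058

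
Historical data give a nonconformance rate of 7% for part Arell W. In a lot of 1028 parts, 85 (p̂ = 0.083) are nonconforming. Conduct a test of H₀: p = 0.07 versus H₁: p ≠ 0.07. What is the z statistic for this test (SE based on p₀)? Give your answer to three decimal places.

p̂ = 85/1028 = 0.082685.
SE = √(p₀(1−p₀)/n) = √(0.0651/1028) = 0.007958.
z = (0.082685 − 0.07)/0.007958 = 0.012685/0.007958 = 1.594.
p-value = 2·P(Z > 1.594) ≈ 0.1109.

z = 1.594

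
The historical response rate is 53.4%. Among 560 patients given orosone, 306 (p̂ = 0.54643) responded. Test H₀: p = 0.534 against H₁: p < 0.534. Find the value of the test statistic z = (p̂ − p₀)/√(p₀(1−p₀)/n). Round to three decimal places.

p̂ = 306/560 = 0.54643.
Under H₀, SE = √(0.534·0.466/560) = √(0.000444364) = 0.02108.
z = (0.54643 − 0.534)/0.02108 = 0.01243/0.02108 = 0.590.

z = 0.590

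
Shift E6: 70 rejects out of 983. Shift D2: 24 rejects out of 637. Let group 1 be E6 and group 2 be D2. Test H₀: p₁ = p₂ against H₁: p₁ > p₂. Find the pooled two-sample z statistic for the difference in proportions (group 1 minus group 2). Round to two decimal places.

p̂₁ = 70/983 ≈ 0.0712, p̂₂ = 24/637 ≈ 0.0377.
Pooled p̂ = (70+24)/(983+637) = 94/1620 = 0.0580.
SE = √(p̂(1−p̂)(1/n₁+1/n₂)) = √(0.0580·0.9420·0.00258715) = √(0.000141408) = 0.0119.
z = (0.0712 − 0.0377)/0.0119 = 0.0335/0.0119 = 2.82.

z = 2.82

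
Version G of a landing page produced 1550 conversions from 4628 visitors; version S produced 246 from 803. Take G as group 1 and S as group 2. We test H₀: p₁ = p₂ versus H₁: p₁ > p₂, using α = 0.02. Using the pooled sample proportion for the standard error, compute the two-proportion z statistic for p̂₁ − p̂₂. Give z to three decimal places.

z = 1.588

p̂₁ = 1550/4628 = 0.33492, p̂₂ = 246/803 = 0.30635.
Pooled p̂ = (1550+246)/(4628+803) = 1796/5431 = 0.33069.
SE = √(p̂(1−p̂)(1/n₁+1/n₂)) = √(0.33069·0.66931·0.00146141) = √(0.000323461) = 0.01799.
z = (0.33492 − 0.30635)/0.01799 = 0.02857/0.01799 = 1.588.
p-value = P(Z > 1.588) ≈ 0.0561; since p > α = 0.02, fail to reject H₀.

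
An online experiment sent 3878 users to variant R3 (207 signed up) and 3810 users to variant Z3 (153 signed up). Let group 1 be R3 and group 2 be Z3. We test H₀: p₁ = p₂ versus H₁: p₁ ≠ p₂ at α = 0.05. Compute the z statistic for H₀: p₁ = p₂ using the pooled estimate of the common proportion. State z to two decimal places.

p̂₁ = 207/3878 ≈ 0.05338, p̂₂ = 153/3810 ≈ 0.04016.
Pooled p̂ = (207+153)/(3878+3810) = 360/7688 = 0.04683.
SE = √(p̂(1−p̂)(1/n₁+1/n₂)) = √(0.04683·0.95317·0.000520332) = √(2.32243e-05) = 0.00482.
z = (0.05338 − 0.04016)/0.00482 = 0.01322/0.00482 = 2.74.
Two-sided p-value ≈ 2·Φ(−2.743) = 0.0061. With α = 0.05, reject H₀.

z = 2.74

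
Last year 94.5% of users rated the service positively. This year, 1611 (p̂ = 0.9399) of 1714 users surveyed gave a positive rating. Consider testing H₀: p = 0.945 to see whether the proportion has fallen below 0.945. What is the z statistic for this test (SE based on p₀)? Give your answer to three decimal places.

p̂ = 1611/1714 ≈ 0.939907.
SE = √(p₀(1−p₀)/n) = √(0.051975/1714) = 0.005507.
z = (0.939907 − 0.945)/0.005507 = -0.005093/0.005507 = -0.925.

z = -0.925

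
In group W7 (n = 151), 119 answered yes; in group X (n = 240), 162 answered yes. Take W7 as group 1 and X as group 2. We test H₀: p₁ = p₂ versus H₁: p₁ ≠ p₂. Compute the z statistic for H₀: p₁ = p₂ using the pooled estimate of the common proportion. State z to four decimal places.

z = 2.4211

p̂₁ = 119/151 = 0.788079, p̂₂ = 162/240 = 0.675000.
Pooled p̂ = (119+162)/(151+240) = 281/391 = 0.718670.
SE = √(0.202183 × 0.0107892) = 0.046705.
z = (0.788079 − 0.675000)/0.046705 = 0.113079/0.046705 = 2.4211.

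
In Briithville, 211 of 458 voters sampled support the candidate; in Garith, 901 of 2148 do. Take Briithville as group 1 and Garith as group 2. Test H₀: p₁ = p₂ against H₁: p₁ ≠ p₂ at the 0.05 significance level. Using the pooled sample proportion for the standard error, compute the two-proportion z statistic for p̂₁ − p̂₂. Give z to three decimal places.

p̂₁ = 211/458 ≈ 0.46070, p̂₂ = 901/2148 ≈ 0.41946.
Pooled p̂ = (211+901)/(458+2148) = 1112/2606 = 0.42671.
SE = √(0.244628 × 0.00264896) = 0.02546.
z = (0.46070 − 0.41946)/0.02546 = 0.04124/0.02546 = 1.620.
Two-sided p-value ≈ 2·Φ(−1.620) = 0.1052. With α = 0.05, fail to reject H₀.

z = 1.620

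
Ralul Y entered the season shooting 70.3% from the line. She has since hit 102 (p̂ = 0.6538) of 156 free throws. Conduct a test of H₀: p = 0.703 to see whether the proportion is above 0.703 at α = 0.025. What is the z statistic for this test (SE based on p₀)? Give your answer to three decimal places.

z = -1.344

p̂ = 102/156 ≈ 0.65385.
SE = √(p₀(1−p₀)/n) = √(0.20879/156) = 0.03658.
z = (0.65385 − 0.703)/0.03658 = -0.04915/0.03658 = -1.344.
p-value = P(Z > -1.344) ≈ 0.9105. With α = 0.025, fail to reject H₀.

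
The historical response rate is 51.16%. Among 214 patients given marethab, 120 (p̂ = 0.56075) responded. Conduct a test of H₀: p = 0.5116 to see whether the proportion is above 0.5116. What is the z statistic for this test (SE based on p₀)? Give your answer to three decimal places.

z = 1.438

p̂ = 120/214 ≈ 0.56075.
SE = √(p₀(1−p₀)/n) = √(0.24987/214) = 0.03417.
z = (0.56075 − 0.5116)/0.03417 = 0.04915/0.03417 = 1.438.
p-value = P(Z > 1.438) ≈ 0.0752.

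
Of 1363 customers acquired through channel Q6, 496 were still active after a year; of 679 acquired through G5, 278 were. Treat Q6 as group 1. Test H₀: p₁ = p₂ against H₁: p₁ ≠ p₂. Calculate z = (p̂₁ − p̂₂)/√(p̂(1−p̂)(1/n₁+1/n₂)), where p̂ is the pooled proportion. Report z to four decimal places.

z = -1.9976

p̂₁ = 496/1363 = 0.363903, p̂₂ = 278/679 = 0.409426.
Pooled p̂ = (496+278)/(1363+679) = 774/2042 = 0.379040.
SE = √(0.235369 × 0.00220643) = 0.022789.
z = (0.363903 − 0.409426)/0.022789 = -0.045523/0.022789 = -1.9976.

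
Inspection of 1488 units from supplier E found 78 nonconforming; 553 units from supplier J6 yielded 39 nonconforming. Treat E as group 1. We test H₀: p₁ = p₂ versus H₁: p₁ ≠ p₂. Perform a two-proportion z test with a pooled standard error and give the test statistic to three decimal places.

p̂₁ = 78/1488 = 0.052419, p̂₂ = 39/553 = 0.070524.
Pooled p̂ = (78+39)/(1488+553) = 117/2041 = 0.057325.
SE = √(p̂(1−p̂)(1/n₁+1/n₂)) = √(0.057325·0.942675·0.00248036) = √(0.000134036) = 0.011577.
z = (0.052419 − 0.070524)/0.011577 = -0.018105/0.011577 = -1.564.
p-value = 2·P(Z > 1.564) ≈ 0.1179.

z = -1.564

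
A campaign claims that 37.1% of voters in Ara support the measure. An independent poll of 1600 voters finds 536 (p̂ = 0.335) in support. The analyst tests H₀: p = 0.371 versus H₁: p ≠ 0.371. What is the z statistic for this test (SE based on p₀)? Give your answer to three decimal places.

z = -2.981

p̂ = 536/1600 ≈ 0.335000.
Standard error under H₀: √(0.371×0.629/1600) = 0.012077.
z = (0.335000 − 0.371)/0.012077 = -0.036000/0.012077 = -2.981.
Two-sided p-value ≈ 2·Φ(−2.981) = 0.0029.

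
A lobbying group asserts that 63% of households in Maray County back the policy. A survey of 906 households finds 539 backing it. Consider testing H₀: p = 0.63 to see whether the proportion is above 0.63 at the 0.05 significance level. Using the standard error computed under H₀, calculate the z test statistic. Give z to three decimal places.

p̂ = 539/906 = 0.59492.
Under H₀, SE = √(0.63·0.37/906) = √(0.000257285) = 0.01604.
z = (0.59492 − 0.63)/0.01604 = -0.03508/0.01604 = -2.187.
p-value = P(Z > -2.187) ≈ 0.9856; since p > α = 0.05, fail to reject H₀.

z = -2.187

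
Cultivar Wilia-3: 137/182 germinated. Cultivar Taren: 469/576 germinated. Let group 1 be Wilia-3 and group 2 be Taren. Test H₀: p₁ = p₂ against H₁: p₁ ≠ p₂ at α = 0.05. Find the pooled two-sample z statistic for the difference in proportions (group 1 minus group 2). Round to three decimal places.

z = -1.806

p̂₁ = 137/182 ≈ 0.75275, p̂₂ = 469/576 ≈ 0.81424.
Pooled p̂ = (137+469)/(182+576) = 606/758 = 0.79947.
SE = √(p̂(1−p̂)(1/n₁+1/n₂)) = √(0.79947·0.20053·0.00723062) = √(0.00115919) = 0.03405.
z = (0.75275 − 0.81424)/0.03405 = -0.06149/0.03405 = -1.806.
Two-sided p-value ≈ 2·Φ(−1.806) = 0.0709. With α = 0.05, fail to reject H₀.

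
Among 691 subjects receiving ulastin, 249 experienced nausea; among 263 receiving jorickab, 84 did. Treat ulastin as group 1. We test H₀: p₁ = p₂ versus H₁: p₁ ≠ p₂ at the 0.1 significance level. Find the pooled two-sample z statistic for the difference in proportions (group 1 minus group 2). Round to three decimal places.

p̂₁ = 249/691 ≈ 0.36035, p̂₂ = 84/263 ≈ 0.31939.
Pooled p̂ = (249+84)/(691+263) = 333/954 = 0.34906.
SE = √(p̂(1−p̂)(1/n₁+1/n₂)) = √(0.34906·0.65094·0.00524946) = √(0.00119276) = 0.03454.
z = (0.36035 − 0.31939)/0.03454 = 0.04096/0.03454 = 1.186.
Two-sided p-value ≈ 2·Φ(−1.186) = 0.2357, so at α = 0.1 we fail to reject H₀.

z = 1.186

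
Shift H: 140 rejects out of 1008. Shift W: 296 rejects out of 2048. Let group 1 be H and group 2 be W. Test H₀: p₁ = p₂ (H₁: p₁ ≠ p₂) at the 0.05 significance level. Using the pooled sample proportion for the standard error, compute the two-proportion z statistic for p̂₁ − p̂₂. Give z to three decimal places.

p̂₁ = 140/1008 = 0.13889, p̂₂ = 296/2048 = 0.14453.
Pooled p̂ = (140+296)/(1008+2048) = 436/3056 = 0.14267.
SE = √(p̂(1−p̂)(1/n₁+1/n₂)) = √(0.14267·0.85733·0.00148034) = √(0.000181069) = 0.01346.
z = (0.13889 − 0.14453)/0.01346 = -0.00564/0.01346 = -0.419.
p-value = 2·P(Z > 0.419) ≈ 0.6750; since p > α = 0.05, fail to reject H₀.

z = -0.419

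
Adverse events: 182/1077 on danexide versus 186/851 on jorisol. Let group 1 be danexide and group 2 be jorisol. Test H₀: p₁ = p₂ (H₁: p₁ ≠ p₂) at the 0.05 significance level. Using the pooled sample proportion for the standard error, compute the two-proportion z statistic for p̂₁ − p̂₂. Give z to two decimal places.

p̂₁ = 182/1077 ≈ 0.16899, p̂₂ = 186/851 ≈ 0.21857.
Pooled p̂ = (182+186)/(1077+851) = 368/1928 = 0.19087.
SE = √(0.154439 × 0.00210359) = 0.01802.
z = (0.16899 − 0.21857)/0.01802 = -0.04958/0.01802 = -2.75.
Two-sided p-value ≈ 2·Φ(−2.751) = 0.0059, so at α = 0.05 we reject H₀.

z = -2.75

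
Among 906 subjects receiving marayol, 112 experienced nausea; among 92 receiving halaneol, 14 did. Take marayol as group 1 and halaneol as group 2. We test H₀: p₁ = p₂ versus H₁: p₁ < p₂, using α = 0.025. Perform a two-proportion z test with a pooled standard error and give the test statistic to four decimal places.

p̂₁ = 112/906 = 0.123620, p̂₂ = 14/92 = 0.152174.
Pooled p̂ = (112+14)/(906+92) = 126/998 = 0.126253.
SE = √(0.110313 × 0.0119733) = 0.036343.
z = (0.123620 − 0.152174)/0.036343 = -0.028554/0.036343 = -0.7857.
p-value = P(Z < -0.786) ≈ 0.2160, so at α = 0.025 we fail to reject H₀.

z = -0.7857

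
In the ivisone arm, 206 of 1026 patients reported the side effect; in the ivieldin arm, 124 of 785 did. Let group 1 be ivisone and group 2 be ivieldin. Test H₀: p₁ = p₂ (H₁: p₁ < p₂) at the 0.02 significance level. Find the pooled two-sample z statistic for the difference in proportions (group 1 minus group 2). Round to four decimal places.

z = 2.3392

p̂₁ = 206/1026 = 0.20077973, p̂₂ = 124/785 = 0.15796178.
Pooled p̂ = (206+124)/(1026+785) = 330/1811 = 0.18221977.
SE = √(p̂(1−p̂)(1/n₁+1/n₂)) = √(0.18221977·0.81778023·0.00224854) = √(0.000335068) = 0.01830487.
z = (0.20077973 − 0.15796178)/0.01830487 = 0.04281795/0.01830487 = 2.3392.
p-value = P(Z < 2.339) ≈ 0.9903; since p > α = 0.02, fail to reject H₀.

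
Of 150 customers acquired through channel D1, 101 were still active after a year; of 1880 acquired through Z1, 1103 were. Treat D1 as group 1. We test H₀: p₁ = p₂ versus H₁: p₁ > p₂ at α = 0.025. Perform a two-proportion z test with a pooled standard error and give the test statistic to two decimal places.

p̂₁ = 101/150 = 0.6733, p̂₂ = 1103/1880 = 0.5867.
Pooled p̂ = (101+1103)/(150+1880) = 1204/2030 = 0.5931.
SE = √(0.241332 × 0.00719858) = 0.0417.
z = (0.6733 − 0.5867)/0.0417 = 0.0866/0.0417 = 2.08.
p-value = P(Z > 2.078) ≈ 0.0188. With α = 0.025, reject H₀.

z = 2.08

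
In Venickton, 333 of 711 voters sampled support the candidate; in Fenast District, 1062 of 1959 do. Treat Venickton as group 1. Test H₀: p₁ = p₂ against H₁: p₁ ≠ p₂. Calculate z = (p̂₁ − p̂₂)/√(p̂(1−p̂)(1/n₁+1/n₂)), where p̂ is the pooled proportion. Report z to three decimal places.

z = -3.373

p̂₁ = 333/711 ≈ 0.46835, p̂₂ = 1062/1959 ≈ 0.54211.
Pooled p̂ = (333+1062)/(711+1959) = 1395/2670 = 0.52247.
SE = √(0.249495 × 0.00191693) = 0.02187.
z = (0.46835 − 0.54211)/0.02187 = -0.07376/0.02187 = -3.373.
Two-sided p-value ≈ 2·Φ(−3.373) = 0.0007.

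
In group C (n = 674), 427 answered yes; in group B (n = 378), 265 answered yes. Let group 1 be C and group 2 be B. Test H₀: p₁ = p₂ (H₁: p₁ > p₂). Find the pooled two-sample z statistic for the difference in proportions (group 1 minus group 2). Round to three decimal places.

z = -2.215

p̂₁ = 427/674 ≈ 0.63353, p̂₂ = 265/378 ≈ 0.70106.
Pooled p̂ = (427+265)/(674+378) = 692/1052 = 0.65779.
SE = √(p̂(1−p̂)(1/n₁+1/n₂)) = √(0.65779·0.34221·0.00412918) = √(0.000929482) = 0.03049.
z = (0.63353 − 0.70106)/0.03049 = -0.06753/0.03049 = -2.215.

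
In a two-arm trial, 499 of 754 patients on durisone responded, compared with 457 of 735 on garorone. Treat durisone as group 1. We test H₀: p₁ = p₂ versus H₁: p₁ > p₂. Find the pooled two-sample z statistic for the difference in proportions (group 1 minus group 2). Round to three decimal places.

z = 1.611

p̂₁ = 499/754 = 0.66180, p̂₂ = 457/735 = 0.62177.
Pooled p̂ = (499+457)/(754+735) = 956/1489 = 0.64204.
SE = √(p̂(1−p̂)(1/n₁+1/n₂)) = √(0.64204·0.35796·0.0026868) = √(0.000617493) = 0.02485.
z = (0.66180 − 0.62177)/0.02485 = 0.04003/0.02485 = 1.611.
p-value = P(Z > 1.611) ≈ 0.0536.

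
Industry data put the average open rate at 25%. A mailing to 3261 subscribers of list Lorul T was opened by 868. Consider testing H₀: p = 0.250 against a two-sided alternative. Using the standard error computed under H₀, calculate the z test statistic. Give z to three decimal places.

p̂ = 868/3261 = 0.266176.
Under H₀, SE = √(0.25·0.75/3261) = √(5.74977e-05) = 0.007583.
z = (0.266176 − 0.25)/0.007583 = 0.016176/0.007583 = 2.133.

z = 2.133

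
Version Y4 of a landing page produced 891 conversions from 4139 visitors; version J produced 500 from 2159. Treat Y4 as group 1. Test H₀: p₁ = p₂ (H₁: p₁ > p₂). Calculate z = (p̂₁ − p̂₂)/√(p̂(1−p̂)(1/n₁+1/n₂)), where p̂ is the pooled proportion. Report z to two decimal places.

z = -1.48

p̂₁ = 891/4139 ≈ 0.2153, p̂₂ = 500/2159 ≈ 0.2316.
Pooled p̂ = (891+500)/(4139+2159) = 1391/6298 = 0.2209.
SE = √(0.172083 × 0.000704782) = 0.0110.
z = (0.2153 − 0.2316)/0.0110 = -0.0163/0.0110 = -1.48.
p-value = P(Z > -1.482) ≈ 0.9308.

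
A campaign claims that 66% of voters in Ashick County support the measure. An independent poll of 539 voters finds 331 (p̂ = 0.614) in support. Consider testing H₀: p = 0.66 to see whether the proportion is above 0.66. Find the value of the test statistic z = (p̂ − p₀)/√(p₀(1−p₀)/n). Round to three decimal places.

z = -2.250

p̂ = 331/539 ≈ 0.61410.
SE = √(p₀(1−p₀)/n) = √(0.2244/539) = 0.02040.
z = (0.61410 − 0.66)/0.02040 = -0.04590/0.02040 = -2.250.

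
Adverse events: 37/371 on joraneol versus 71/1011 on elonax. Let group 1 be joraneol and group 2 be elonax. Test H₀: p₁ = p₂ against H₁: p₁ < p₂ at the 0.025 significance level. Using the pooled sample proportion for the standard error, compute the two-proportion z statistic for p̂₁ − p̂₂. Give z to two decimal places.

p̂₁ = 37/371 ≈ 0.0997, p̂₂ = 71/1011 ≈ 0.0702.
Pooled p̂ = (37+71)/(371+1011) = 108/1382 = 0.0781.
SE = √(0.0720406 × 0.00368454) = 0.0163.
z = (0.0997 − 0.0702)/0.0163 = 0.0295/0.0163 = 1.81.
p-value = P(Z < 1.811) ≈ 0.9649. With α = 0.025, fail to reject H₀.

z = 1.81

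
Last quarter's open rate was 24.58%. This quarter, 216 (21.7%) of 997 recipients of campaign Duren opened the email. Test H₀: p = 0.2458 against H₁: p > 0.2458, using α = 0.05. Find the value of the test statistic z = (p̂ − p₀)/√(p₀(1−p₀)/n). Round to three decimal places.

z = -2.138

p̂ = 216/997 ≈ 0.216650.
Under H₀, SE = √(0.2458·0.7542/997) = √(0.00018594) = 0.013636.
z = (0.216650 − 0.2458)/0.013636 = -0.029150/0.013636 = -2.138.
p-value = P(Z > -2.138) ≈ 0.9837, so at α = 0.05 we fail to reject H₀.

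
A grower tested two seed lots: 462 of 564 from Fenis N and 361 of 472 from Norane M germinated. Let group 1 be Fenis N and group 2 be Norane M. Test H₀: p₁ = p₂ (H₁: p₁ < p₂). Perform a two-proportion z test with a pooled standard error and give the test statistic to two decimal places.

z = 2.15

p̂₁ = 462/564 ≈ 0.8191, p̂₂ = 361/472 ≈ 0.7648.
Pooled p̂ = (462+361)/(564+472) = 823/1036 = 0.7944.
SE = √(p̂(1−p̂)(1/n₁+1/n₂)) = √(0.7944·0.2056·0.00389169) = √(0.000635622) = 0.0252.
z = (0.8191 − 0.7648)/0.0252 = 0.0543/0.0252 = 2.15.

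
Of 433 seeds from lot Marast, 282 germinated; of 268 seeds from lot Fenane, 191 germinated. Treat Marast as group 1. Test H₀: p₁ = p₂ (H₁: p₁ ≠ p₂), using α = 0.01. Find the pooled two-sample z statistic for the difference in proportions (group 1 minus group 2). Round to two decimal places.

z = -1.69

p̂₁ = 282/433 ≈ 0.6513, p̂₂ = 191/268 ≈ 0.7127.
Pooled p̂ = (282+191)/(433+268) = 473/701 = 0.6748.
SE = √(p̂(1−p̂)(1/n₁+1/n₂)) = √(0.6748·0.3252·0.00604081) = √(0.00132573) = 0.0364.
z = (0.6513 − 0.7127)/0.0364 = -0.0614/0.0364 = -1.69.
Two-sided p-value ≈ 2·Φ(−1.687) = 0.0916. With α = 0.01, fail to reject H₀.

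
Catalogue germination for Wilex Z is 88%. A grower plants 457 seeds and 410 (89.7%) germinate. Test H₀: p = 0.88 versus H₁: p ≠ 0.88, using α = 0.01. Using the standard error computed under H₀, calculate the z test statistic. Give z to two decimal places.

p̂ = 410/457 = 0.8972.
SE = √(p₀(1−p₀)/n) = √(0.1056/457) = 0.0152.
z = (0.8972 − 0.88)/0.0152 = 0.0172/0.0152 = 1.13.
Two-sided p-value ≈ 2·Φ(−1.129) = 0.2591; since p > α = 0.01, fail to reject H₀.

z = 1.13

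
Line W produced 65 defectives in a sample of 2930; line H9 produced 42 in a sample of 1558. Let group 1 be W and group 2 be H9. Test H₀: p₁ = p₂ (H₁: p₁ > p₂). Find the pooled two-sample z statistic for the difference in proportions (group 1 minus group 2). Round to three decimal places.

z = -0.998

p̂₁ = 65/2930 = 0.022184, p̂₂ = 42/1558 = 0.026958.
Pooled p̂ = (65+42)/(2930+1558) = 107/4488 = 0.023841.
SE = √(p̂(1−p̂)(1/n₁+1/n₂)) = √(0.023841·0.976159·0.000983145) = √(2.28807e-05) = 0.004783.
z = (0.022184 − 0.026958)/0.004783 = -0.004774/0.004783 = -0.998.
p-value = P(Z > -0.998) ≈ 0.8408.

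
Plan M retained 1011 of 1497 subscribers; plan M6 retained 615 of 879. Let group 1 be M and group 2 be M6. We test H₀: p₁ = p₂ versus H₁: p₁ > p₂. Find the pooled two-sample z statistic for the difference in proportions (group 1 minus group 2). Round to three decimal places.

p̂₁ = 1011/1497 = 0.67535, p̂₂ = 615/879 = 0.69966.
Pooled p̂ = (1011+615)/(1497+879) = 1626/2376 = 0.68434.
SE = √(0.216017 × 0.00180566) = 0.01975.
z = (0.67535 − 0.69966)/0.01975 = -0.02431/0.01975 = -1.231.

z = -1.231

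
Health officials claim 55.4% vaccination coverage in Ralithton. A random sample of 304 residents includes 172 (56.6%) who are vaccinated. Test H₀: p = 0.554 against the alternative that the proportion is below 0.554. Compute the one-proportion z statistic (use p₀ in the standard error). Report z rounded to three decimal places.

z = 0.414

p̂ = 172/304 ≈ 0.56579.
SE = √(p₀(1−p₀)/n) = √(0.24708/304) = 0.02851.
z = (0.56579 − 0.554)/0.02851 = 0.01179/0.02851 = 0.414.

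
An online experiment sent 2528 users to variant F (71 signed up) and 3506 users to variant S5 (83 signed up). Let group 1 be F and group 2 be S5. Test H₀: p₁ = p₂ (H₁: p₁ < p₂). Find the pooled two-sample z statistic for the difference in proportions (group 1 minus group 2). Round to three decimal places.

z = 1.072

p̂₁ = 71/2528 = 0.028085, p̂₂ = 83/3506 = 0.023674.
Pooled p̂ = (71+83)/(2528+3506) = 154/6034 = 0.025522.
SE = √(0.0248707 × 0.000680795) = 0.004115.
z = (0.028085 − 0.023674)/0.004115 = 0.004411/0.004115 = 1.072.
p-value = P(Z < 1.072) ≈ 0.8582.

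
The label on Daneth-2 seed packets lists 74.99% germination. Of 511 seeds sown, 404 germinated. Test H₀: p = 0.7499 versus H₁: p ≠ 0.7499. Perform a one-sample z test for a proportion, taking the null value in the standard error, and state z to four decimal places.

z = 2.1248

p̂ = 404/511 ≈ 0.790607.
SE = √(p₀(1−p₀)/n) = √(0.18755/511) = 0.019158.
z = (0.790607 − 0.7499)/0.019158 = 0.040707/0.019158 = 2.1248.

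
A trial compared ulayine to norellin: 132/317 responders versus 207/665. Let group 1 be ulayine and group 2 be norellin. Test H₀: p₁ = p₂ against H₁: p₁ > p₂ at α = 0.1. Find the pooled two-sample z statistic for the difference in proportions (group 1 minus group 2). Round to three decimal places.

z = 3.240

p̂₁ = 132/317 = 0.416404, p̂₂ = 207/665 = 0.311278.
Pooled p̂ = (132+207)/(317+665) = 339/982 = 0.345214.
SE = √(0.226041 × 0.00465833) = 0.032450.
z = (0.416404 − 0.311278)/0.032450 = 0.105126/0.032450 = 3.240.
p-value = P(Z > 3.240) ≈ 0.0006. With α = 0.1, reject H₀.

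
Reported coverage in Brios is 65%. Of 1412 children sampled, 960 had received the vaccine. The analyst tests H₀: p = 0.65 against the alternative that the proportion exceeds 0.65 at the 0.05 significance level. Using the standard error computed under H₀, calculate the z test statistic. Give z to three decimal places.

p̂ = 960/1412 ≈ 0.67989.
Under H₀, SE = √(0.65·0.35/1412) = √(0.000161119) = 0.01269.
z = (0.67989 − 0.65)/0.01269 = 0.02989/0.01269 = 2.355.
p-value = P(Z > 2.355) ≈ 0.0093. With α = 0.05, reject H₀.

z = 2.355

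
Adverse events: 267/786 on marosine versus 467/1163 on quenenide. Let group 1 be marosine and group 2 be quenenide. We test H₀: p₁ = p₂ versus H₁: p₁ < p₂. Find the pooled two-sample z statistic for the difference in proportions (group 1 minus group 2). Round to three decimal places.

z = -2.765

p̂₁ = 267/786 ≈ 0.33969, p̂₂ = 467/1163 ≈ 0.40155.
Pooled p̂ = (267+467)/(786+1163) = 734/1949 = 0.37660.
SE = √(p̂(1−p̂)(1/n₁+1/n₂)) = √(0.37660·0.62340·0.00213211) = √(0.000500562) = 0.02237.
z = (0.33969 − 0.40155)/0.02237 = -0.06186/0.02237 = -2.765.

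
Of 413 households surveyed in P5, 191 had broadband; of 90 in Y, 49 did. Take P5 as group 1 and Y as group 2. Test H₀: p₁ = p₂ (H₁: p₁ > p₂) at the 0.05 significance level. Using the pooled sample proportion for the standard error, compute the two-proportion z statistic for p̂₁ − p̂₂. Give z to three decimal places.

p̂₁ = 191/413 ≈ 0.46247, p̂₂ = 49/90 ≈ 0.54444.
Pooled p̂ = (191+49)/(413+90) = 240/503 = 0.47714.
SE = √(0.249477 × 0.0135324) = 0.05810.
z = (0.46247 − 0.54444)/0.05810 = -0.08197/0.05810 = -1.411.
p-value = P(Z > -1.411) ≈ 0.9209, so at α = 0.05 we fail to reject H₀.

z = -1.411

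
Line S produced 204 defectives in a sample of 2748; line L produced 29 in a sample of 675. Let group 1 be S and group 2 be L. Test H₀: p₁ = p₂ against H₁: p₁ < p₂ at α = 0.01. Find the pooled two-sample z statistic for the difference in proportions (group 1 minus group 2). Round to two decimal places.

p̂₁ = 204/2748 ≈ 0.0742, p̂₂ = 29/675 ≈ 0.0430.
Pooled p̂ = (204+29)/(2748+675) = 233/3423 = 0.0681.
SE = √(p̂(1−p̂)(1/n₁+1/n₂)) = √(0.0681·0.9319·0.00184538) = √(0.000117063) = 0.0108.
z = (0.0742 − 0.0430)/0.0108 = 0.0312/0.0108 = 2.89.
p-value = P(Z < 2.890) ≈ 0.9981. With α = 0.01, fail to reject H₀.

z = 2.89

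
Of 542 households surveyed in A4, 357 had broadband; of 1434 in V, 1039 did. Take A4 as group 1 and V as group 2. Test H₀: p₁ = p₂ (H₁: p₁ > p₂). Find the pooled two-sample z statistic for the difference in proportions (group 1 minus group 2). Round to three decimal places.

z = -2.869

p̂₁ = 357/542 = 0.65867, p̂₂ = 1039/1434 = 0.72455.
Pooled p̂ = (357+1039)/(542+1434) = 1396/1976 = 0.70648.
SE = √(0.207367 × 0.00254237) = 0.02296.
z = (0.65867 − 0.72455)/0.02296 = -0.06588/0.02296 = -2.869.
p-value = P(Z > -2.869) ≈ 0.9979.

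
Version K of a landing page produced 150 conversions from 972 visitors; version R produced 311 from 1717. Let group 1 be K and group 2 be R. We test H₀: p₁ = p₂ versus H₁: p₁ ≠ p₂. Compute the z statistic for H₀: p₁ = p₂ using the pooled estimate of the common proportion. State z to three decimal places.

z = -1.772

p̂₁ = 150/972 ≈ 0.15432, p̂₂ = 311/1717 ≈ 0.18113.
Pooled p̂ = (150+311)/(972+1717) = 461/2689 = 0.17144.
SE = √(p̂(1−p̂)(1/n₁+1/n₂)) = √(0.17144·0.82856·0.00161122) = √(0.00022887) = 0.01513.
z = (0.15432 − 0.18113)/0.01513 = -0.02681/0.01513 = -1.772.
Two-sided p-value ≈ 2·Φ(−1.772) = 0.0764.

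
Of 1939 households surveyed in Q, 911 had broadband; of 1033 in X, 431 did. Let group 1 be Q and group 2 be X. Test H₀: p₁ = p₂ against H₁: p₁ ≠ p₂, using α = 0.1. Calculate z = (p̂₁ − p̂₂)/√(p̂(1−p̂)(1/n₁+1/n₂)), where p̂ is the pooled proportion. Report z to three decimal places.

p̂₁ = 911/1939 ≈ 0.46983, p̂₂ = 431/1033 ≈ 0.41723.
Pooled p̂ = (911+431)/(1939+1033) = 1342/2972 = 0.45155.
SE = √(0.247652 × 0.00148378) = 0.01917.
z = (0.46983 − 0.41723)/0.01917 = 0.05260/0.01917 = 2.744.
p-value = 2·P(Z > 2.744) ≈ 0.0061. With α = 0.1, reject H₀.

z = 2.744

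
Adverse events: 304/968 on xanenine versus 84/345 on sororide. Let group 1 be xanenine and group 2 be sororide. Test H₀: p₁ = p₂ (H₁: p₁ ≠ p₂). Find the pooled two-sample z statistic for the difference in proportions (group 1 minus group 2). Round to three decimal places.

z = 2.467

p̂₁ = 304/968 = 0.31405, p̂₂ = 84/345 = 0.24348.
Pooled p̂ = (304+84)/(968+345) = 388/1313 = 0.29551.
SE = √(0.208182 × 0.00393161) = 0.02861.
z = (0.31405 − 0.24348)/0.02861 = 0.07057/0.02861 = 2.467.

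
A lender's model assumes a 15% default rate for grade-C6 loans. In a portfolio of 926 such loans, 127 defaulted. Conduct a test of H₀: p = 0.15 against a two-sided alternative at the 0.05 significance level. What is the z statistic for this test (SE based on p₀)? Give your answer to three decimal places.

p̂ = 127/926 ≈ 0.13715.
Under H₀, SE = √(0.15·0.85/926) = √(0.000137689) = 0.01173.
z = (0.13715 − 0.15)/0.01173 = -0.01285/0.01173 = -1.095.
Two-sided p-value ≈ 2·Φ(−1.095) = 0.2734. With α = 0.05, fail to reject H₀.

z = -1.095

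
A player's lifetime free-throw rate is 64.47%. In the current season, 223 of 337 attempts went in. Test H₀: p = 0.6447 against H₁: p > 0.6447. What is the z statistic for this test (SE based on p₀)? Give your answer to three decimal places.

z = 0.653

p̂ = 223/337 ≈ 0.66172.
SE = √(p₀(1−p₀)/n) = √(0.22906/337) = 0.02607.
z = (0.66172 − 0.6447)/0.02607 = 0.01702/0.02607 = 0.653.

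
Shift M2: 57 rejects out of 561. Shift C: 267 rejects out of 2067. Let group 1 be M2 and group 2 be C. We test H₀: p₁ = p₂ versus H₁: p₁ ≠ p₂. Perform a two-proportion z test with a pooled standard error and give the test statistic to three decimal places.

p̂₁ = 57/561 = 0.101604, p̂₂ = 267/2067 = 0.129173.
Pooled p̂ = (57+267)/(561+2067) = 324/2628 = 0.123288.
SE = √(p̂(1−p̂)(1/n₁+1/n₂)) = √(0.123288·0.876712·0.00226632) = √(0.000244962) = 0.015651.
z = (0.101604 − 0.129173)/0.015651 = -0.027569/0.015651 = -1.761.
p-value = 2·P(Z > 1.761) ≈ 0.0782.

z = -1.761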